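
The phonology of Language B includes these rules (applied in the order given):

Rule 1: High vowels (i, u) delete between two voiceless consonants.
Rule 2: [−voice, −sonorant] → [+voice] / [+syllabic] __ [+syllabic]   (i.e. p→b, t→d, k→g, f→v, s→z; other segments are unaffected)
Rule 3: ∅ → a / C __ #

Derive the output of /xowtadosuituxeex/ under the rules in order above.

xowtadozuitxeexa

Rule 1 (high vowel syncope): /u/ is a high vowel flanked by voiceless consonants /t/ and /x/, so it deletes. /xowtadosuituxeex/ → xowtadosuitxeex.
Rule 2 (intervocalic voicing): /s/ is a voiceless obstruent between vowels /o/ and /u/, so it voices to [z]. /xowtadosuitxeex/ → xowtadozuitxeex.
Rule 3 (final a-epenthesis): the form ends in the consonant /x/, so [a] is inserted word-finally. /xowtadozuitxeex/ → xowtadozuitxeexa.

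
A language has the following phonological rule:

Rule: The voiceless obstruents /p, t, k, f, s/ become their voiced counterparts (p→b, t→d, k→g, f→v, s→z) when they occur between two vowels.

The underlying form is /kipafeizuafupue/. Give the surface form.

Scanning /kipafeizuafupue/: /k/ at position 1 is not in the conditioning environment; /p/ is a voiceless obstruent between vowels /i/ and /a/, so it voices to [b]; /f/ is a voiceless obstruent between vowels /a/ and /e/, so it voices to [v]; /f/ is a voiceless obstruent between vowels /a/ and /u/, so it voices to [v]; /p/ is a voiceless obstruent between vowels /u/ and /u/, so it voices to [b].
Result: [kibaveizuavubue].

kibaveizuavubue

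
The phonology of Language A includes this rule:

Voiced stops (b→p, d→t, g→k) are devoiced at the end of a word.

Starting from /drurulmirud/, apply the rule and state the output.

drurulmirut

Scanning /drurulmirud/: /d/ at position 1 is not in the conditioning environment; /d/ is a voiced stop in word-final position, so it devoices to [t].
Result: [drurulmirut].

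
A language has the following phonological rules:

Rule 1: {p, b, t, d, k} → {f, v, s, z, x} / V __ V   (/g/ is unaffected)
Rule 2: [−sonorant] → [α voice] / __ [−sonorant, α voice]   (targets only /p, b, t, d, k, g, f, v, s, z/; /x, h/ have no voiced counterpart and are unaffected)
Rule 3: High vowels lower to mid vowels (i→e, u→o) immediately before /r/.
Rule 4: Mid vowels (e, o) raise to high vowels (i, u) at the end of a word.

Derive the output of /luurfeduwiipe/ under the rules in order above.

Rule 1 (intervocalic spirantization): /d/ is a stop between vowels /e/ and /u/, so it spirantizes to the fricative [z]. /p/ is a stop between vowels /i/ and /e/, so it spirantizes to the fricative [f]. /luurfeduwiipe/ → luurfezuwiife.
Rule 2 (regressive voicing assimilation): no segment meets the environment; /luurfezuwiife/ is unchanged.
Rule 3 (pre-rhotic lowering): /u/ is a high vowel immediately before /r/, so it lowers to [o]. /luurfezuwiife/ → luorfezuwiife.
Rule 4 (final vowel raising): /e/ is a mid vowel in word-final position, so it raises to [i]. /luorfezuwiife/ → luorfezuwiifi.

luorfezuwiifi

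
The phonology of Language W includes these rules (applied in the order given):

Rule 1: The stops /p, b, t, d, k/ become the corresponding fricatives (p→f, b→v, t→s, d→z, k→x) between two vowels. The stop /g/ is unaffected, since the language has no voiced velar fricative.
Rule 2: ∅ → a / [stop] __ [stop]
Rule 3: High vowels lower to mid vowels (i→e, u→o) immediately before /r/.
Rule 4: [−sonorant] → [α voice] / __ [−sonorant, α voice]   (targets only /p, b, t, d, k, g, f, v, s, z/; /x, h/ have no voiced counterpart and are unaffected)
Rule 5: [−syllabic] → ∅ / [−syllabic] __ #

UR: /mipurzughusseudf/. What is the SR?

miforzukhusseut

Rule 1 (intervocalic spirantization): /p/ is a stop between vowels /i/ and /u/, so it spirantizes to the fricative [f]. /mipurzughusseudf/ → mifurzughusseudf.
Rule 2 (stop-cluster a-epenthesis): no segment meets the environment; /mifurzughusseudf/ is unchanged.
Rule 3 (pre-rhotic lowering): /u/ is a high vowel immediately before /r/, so it lowers to [o]. /mifurzughusseudf/ → miforzughusseudf.
Rule 4 (regressive voicing assimilation): /g/ precedes the voiceless obstruent /h/, so it devoices to [k] by assimilation. /d/ precedes the voiceless obstruent /f/, so it devoices to [t] by assimilation. /miforzughusseudf/ → miforzukhusseutf.
Rule 5 (final cluster simplification): /f/ is the second consonant of a word-final cluster /tf/, so it deletes. /miforzukhusseutf/ → miforzukhusseut.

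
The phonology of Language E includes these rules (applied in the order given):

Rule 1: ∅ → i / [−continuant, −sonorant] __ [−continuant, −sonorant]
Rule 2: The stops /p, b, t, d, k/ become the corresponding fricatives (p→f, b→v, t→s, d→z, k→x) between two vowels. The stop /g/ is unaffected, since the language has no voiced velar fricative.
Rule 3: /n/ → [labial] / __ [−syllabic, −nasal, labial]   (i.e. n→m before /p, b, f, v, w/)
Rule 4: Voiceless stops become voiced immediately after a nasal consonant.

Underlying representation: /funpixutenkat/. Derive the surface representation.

fumbixusengat

Rule 1 (stop-cluster i-epenthesis): no segment meets the environment; /funpixutenkat/ is unchanged.
Rule 2 (intervocalic spirantization): /t/ is a stop between vowels /u/ and /e/, so it spirantizes to the fricative [s]. /funpixutenkat/ → funpixusenkat.
Rule 3 (nasal place assimilation): /n/ precedes the labial consonant /p/, so it assimilates in place to [m]. /funpixusenkat/ → fumpixusenkat.
Rule 4 (post-nasal voicing): /p/ is a voiceless stop immediately after the nasal /m/, so it voices to [b]. /k/ is a voiceless stop immediately after the nasal /n/, so it voices to [g]. /fumpixusenkat/ → fumbixusengat.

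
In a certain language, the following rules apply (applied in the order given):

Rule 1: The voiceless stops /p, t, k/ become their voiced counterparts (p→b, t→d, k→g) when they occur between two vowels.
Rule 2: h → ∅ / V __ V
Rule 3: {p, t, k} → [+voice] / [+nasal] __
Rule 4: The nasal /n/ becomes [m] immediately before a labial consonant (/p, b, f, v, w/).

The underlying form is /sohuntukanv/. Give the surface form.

soundugamv

Rule 1 (intervocalic voicing): /k/ is a voiceless stop between vowels /u/ and /a/, so it voices to [g]. /sohuntukanv/ → sohuntuganv.
Rule 2 (intervocalic h-deletion): /h/ occurs between vowels /o/ and /u/, so it deletes. /sohuntuganv/ → sountuganv.
Rule 3 (post-nasal voicing): /t/ is a voiceless stop immediately after the nasal /n/, so it voices to [d]. /sountuganv/ → sounduganv.
Rule 4 (nasal place assimilation): /n/ precedes the labial consonant /v/, so it assimilates in place to [m]. /sounduganv/ → soundugamv.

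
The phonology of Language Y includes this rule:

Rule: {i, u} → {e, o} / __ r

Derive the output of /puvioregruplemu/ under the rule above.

puvioregruplemu

No segment of /puvioregruplemu/ meets the structural description of the rule, so the form surfaces unchanged.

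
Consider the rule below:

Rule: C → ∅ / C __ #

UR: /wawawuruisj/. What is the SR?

/j/ is the second consonant of a word-final cluster /sj/, so it deletes.
Surface form: [wawawuruis].

wawawuruis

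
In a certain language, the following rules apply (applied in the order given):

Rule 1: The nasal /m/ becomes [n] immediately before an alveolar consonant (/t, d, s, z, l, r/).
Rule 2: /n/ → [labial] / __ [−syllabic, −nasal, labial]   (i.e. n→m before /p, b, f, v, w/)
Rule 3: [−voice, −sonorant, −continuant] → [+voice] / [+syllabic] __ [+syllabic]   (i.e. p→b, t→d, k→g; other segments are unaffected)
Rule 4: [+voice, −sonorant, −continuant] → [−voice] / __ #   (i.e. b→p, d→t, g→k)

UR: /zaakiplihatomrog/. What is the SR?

Rule 1 (nasal place assimilation): /m/ precedes the alveolar consonant /r/, so it assimilates in place to [n]. /zaakiplihatomrog/ → zaakiplihatonrog.
Rule 2 (nasal place assimilation): no segment meets the environment; /zaakiplihatonrog/ is unchanged.
Rule 3 (intervocalic voicing): /k/ is a voiceless stop between vowels /a/ and /i/, so it voices to [g]. /t/ is a voiceless stop between vowels /a/ and /o/, so it voices to [d]. /zaakiplihatonrog/ → zaagiplihadonrog.
Rule 4 (final devoicing): /g/ is a voiced stop in word-final position, so it devoices to [k]. /zaagiplihadonrog/ → zaagiplihadonrok.

zaagiplihadonrok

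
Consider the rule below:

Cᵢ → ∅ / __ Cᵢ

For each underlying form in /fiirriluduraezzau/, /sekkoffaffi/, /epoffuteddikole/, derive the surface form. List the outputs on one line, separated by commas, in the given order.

/fiirriluduraezzau/: /rr/ is a geminate; the first /r/ deletes. /zz/ is a geminate; the first /z/ deletes. → [fiiriluduraezau].
/sekkoffaffi/: /kk/ is a geminate; the first /k/ deletes. /ff/ is a geminate; the first /f/ deletes. /ff/ is a geminate; the first /f/ deletes. → [sekofafi].
/epoffuteddikole/: /ff/ is a geminate; the first /f/ deletes. /dd/ is a geminate; the first /d/ deletes. → [epofutedikole].

fiiriluduraezau, sekofafi, epofutedikole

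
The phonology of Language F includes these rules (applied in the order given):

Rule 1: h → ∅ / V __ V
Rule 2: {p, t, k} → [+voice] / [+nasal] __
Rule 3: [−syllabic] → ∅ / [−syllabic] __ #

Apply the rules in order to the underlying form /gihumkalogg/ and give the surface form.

giumgalog

Rule 1 (intervocalic h-deletion): /h/ occurs between vowels /i/ and /u/, so it deletes. /gihumkalogg/ → giumkalogg.
Rule 2 (post-nasal voicing): /k/ is a voiceless stop immediately after the nasal /m/, so it voices to [g]. /giumkalogg/ → giumgalogg.
Rule 3 (final cluster simplification): /g/ is the second consonant of a word-final cluster /gg/, so it deletes. /giumgalogg/ → giumgalog.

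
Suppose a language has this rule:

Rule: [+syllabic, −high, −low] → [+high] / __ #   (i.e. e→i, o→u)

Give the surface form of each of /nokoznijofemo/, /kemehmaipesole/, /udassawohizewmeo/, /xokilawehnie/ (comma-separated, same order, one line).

nokoznijofemu, kemehmaipesoli, udassawohizewmeu, xokilawehnii

/nokoznijofemo/: /o/ is a mid vowel in word-final position, so it raises to [u]. → [nokoznijofemu].
/kemehmaipesole/: /e/ is a mid vowel in word-final position, so it raises to [i]. → [kemehmaipesoli].
/udassawohizewmeo/: /o/ is a mid vowel in word-final position, so it raises to [u]. → [udassawohizewmeu].
/xokilawehnie/: /e/ is a mid vowel in word-final position, so it raises to [i]. → [xokilawehnii].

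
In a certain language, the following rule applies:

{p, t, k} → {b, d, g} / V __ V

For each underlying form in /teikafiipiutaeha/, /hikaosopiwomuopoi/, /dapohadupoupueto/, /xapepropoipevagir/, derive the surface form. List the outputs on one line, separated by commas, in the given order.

teigafiibiudaeha, higaosobiwomuoboi, dabohaduboubuedo, xabeproboibevagir

/teikafiipiutaeha/: /k/ is a voiceless stop between vowels /i/ and /a/, so it voices to [g]. /p/ is a voiceless stop between vowels /i/ and /i/, so it voices to [b]. /t/ is a voiceless stop between vowels /u/ and /a/, so it voices to [d]. → [teigafiibiudaeha].
/hikaosopiwomuopoi/: /k/ is a voiceless stop between vowels /i/ and /a/, so it voices to [g]. /p/ is a voiceless stop between vowels /o/ and /i/, so it voices to [b]. /p/ is a voiceless stop between vowels /o/ and /o/, so it voices to [b]. → [higaosobiwomuoboi].
/dapohadupoupueto/: /p/ is a voiceless stop between vowels /a/ and /o/, so it voices to [b]. /p/ is a voiceless stop between vowels /u/ and /o/, so it voices to [b]. /p/ is a voiceless stop between vowels /u/ and /u/, so it voices to [b]. /t/ is a voiceless stop between vowels /e/ and /o/, so it voices to [d]. → [dabohaduboubuedo].
/xapepropoipevagir/: /p/ is a voiceless stop between vowels /a/ and /e/, so it voices to [b]. /p/ is a voiceless stop between vowels /o/ and /o/, so it voices to [b]. /p/ is a voiceless stop between vowels /i/ and /e/, so it voices to [b]. → [xabeproboibevagir].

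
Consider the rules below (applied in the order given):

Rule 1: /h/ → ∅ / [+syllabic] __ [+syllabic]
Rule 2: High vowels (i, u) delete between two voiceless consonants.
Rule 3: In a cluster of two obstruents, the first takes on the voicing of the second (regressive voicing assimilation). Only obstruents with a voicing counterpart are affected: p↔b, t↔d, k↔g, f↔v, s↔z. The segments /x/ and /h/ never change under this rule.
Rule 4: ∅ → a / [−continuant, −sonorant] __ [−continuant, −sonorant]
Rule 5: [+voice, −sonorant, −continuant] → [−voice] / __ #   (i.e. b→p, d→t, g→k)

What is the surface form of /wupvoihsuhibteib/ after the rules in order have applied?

wubvoihsuipateip

Rule 1 (intervocalic h-deletion): /h/ occurs between vowels /u/ and /i/, so it deletes. /wupvoihsuhibteib/ → wupvoihsuibteib.
Rule 2 (high vowel syncope): no segment meets the environment; /wupvoihsuibteib/ is unchanged.
Rule 3 (regressive voicing assimilation): /p/ precedes the voiced obstruent /v/, so it voices to [b] by assimilation. /b/ precedes the voiceless obstruent /t/, so it devoices to [p] by assimilation. /wupvoihsuibteib/ → wubvoihsuipteib.
Rule 4 (stop-cluster a-epenthesis): /p/ and /t/ form a stop–stop cluster, so [a] is inserted between them. /wubvoihsuipteib/ → wubvoihsuipateib.
Rule 5 (final devoicing): /b/ is a voiced stop in word-final position, so it devoices to [p]. /wubvoihsuipateib/ → wubvoihsuipateip.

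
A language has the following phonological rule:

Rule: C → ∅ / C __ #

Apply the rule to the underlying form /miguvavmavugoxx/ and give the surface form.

/x/ is the second consonant of a word-final cluster /xx/, so it deletes.
The other instances of /m/, /g/, /v/, /x/ do not occur in the required environment and remain unchanged.
Surface form: [miguvavmavugox].

miguvavmavugox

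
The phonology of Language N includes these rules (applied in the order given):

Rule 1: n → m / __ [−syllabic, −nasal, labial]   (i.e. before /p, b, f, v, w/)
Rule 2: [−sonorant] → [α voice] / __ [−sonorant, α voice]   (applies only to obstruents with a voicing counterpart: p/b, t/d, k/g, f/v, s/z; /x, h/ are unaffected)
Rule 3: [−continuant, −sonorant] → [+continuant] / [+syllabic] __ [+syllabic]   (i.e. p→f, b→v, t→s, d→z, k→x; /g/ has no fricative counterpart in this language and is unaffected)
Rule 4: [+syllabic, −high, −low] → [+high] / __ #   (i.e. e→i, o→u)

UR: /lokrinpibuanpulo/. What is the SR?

Rule 1 (nasal place assimilation): /n/ precedes the labial consonant /p/, so it assimilates in place to [m]. /n/ precedes the labial consonant /p/, so it assimilates in place to [m]. /lokrinpibuanpulo/ → lokrimpibuampulo.
Rule 2 (regressive voicing assimilation): no segment meets the environment; /lokrimpibuampulo/ is unchanged.
Rule 3 (intervocalic spirantization): /b/ is a stop between vowels /i/ and /u/, so it spirantizes to the fricative [v]. /lokrimpibuampulo/ → lokrimpivuampulo.
Rule 4 (final vowel raising): /o/ is a mid vowel in word-final position, so it raises to [u]. /lokrimpivuampulo/ → lokrimpivuampulu.

lokrimpivuampulu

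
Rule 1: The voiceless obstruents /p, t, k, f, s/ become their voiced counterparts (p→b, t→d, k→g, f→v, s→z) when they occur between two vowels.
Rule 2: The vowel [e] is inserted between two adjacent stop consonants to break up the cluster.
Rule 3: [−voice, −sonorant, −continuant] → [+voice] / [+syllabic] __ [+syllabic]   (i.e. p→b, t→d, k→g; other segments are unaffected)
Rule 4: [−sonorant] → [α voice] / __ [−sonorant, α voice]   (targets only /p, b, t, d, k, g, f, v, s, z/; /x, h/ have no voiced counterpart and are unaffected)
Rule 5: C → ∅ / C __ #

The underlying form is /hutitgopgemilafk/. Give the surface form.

hudidegobegemilaf

Rule 1 (intervocalic voicing): /t/ is a voiceless obstruent between vowels /u/ and /i/, so it voices to [d]. /hutitgopgemilafk/ → huditgopgemilafk.
Rule 2 (stop-cluster e-epenthesis): /t/ and /g/ form a stop–stop cluster, so [e] is inserted between them. /p/ and /g/ form a stop–stop cluster, so [e] is inserted between them. /huditgopgemilafk/ → huditegopegemilafk.
Rule 3 (intervocalic voicing): /t/ is a voiceless stop between vowels /i/ and /e/, so it voices to [d]. /p/ is a voiceless stop between vowels /o/ and /e/, so it voices to [b]. /huditegopegemilafk/ → hudidegobegemilafk.
Rule 4 (regressive voicing assimilation): no segment meets the environment; /hudidegobegemilafk/ is unchanged.
Rule 5 (final cluster simplification): /k/ is the second consonant of a word-final cluster /fk/, so it deletes. /hudidegobegemilafk/ → hudidegobegemilaf.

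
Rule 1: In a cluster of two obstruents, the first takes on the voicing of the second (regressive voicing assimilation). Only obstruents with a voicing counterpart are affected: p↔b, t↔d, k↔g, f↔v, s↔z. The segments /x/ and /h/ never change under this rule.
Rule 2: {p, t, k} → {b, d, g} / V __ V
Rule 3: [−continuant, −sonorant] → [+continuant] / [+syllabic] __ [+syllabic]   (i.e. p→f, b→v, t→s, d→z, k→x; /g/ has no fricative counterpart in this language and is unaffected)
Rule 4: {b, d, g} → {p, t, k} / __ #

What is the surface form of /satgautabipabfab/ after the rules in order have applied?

sadgauzavivapfap

Rule 1 (regressive voicing assimilation): /t/ precedes the voiced obstruent /g/, so it voices to [d] by assimilation. /b/ precedes the voiceless obstruent /f/, so it devoices to [p] by assimilation. /satgautabipabfab/ → sadgautabipapfab.
Rule 2 (intervocalic voicing): /t/ is a voiceless stop between vowels /u/ and /a/, so it voices to [d]. /p/ is a voiceless stop between vowels /i/ and /a/, so it voices to [b]. /sadgautabipapfab/ → sadgaudabibapfab.
Rule 3 (intervocalic spirantization): /d/ is a stop between vowels /u/ and /a/, so it spirantizes to the fricative [z]. /b/ is a stop between vowels /a/ and /i/, so it spirantizes to the fricative [v]. /b/ is a stop between vowels /i/ and /a/, so it spirantizes to the fricative [v]. /sadgaudabibapfab/ → sadgauzavivapfab.
Rule 4 (final devoicing): /b/ is a voiced stop in word-final position, so it devoices to [p]. /sadgauzavivapfab/ → sadgauzavivapfap.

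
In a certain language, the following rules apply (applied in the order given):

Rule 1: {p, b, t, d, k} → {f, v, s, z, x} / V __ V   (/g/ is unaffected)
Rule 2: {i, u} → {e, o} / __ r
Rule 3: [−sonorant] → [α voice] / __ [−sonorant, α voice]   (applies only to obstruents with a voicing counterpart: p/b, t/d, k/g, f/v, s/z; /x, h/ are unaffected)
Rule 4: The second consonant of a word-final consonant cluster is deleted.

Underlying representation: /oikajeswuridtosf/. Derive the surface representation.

Rule 1 (intervocalic spirantization): /k/ is a stop between vowels /i/ and /a/, so it spirantizes to the fricative [x]. /oikajeswuridtosf/ → oixajeswuridtosf.
Rule 2 (pre-rhotic lowering): /u/ is a high vowel immediately before /r/, so it lowers to [o]. /oixajeswuridtosf/ → oixajesworidtosf.
Rule 3 (regressive voicing assimilation): /d/ precedes the voiceless obstruent /t/, so it devoices to [t] by assimilation. /oixajesworidtosf/ → oixajesworittosf.
Rule 4 (final cluster simplification): /f/ is the second consonant of a word-final cluster /sf/, so it deletes. /oixajesworittosf/ → oixajesworittos.

oixajesworittos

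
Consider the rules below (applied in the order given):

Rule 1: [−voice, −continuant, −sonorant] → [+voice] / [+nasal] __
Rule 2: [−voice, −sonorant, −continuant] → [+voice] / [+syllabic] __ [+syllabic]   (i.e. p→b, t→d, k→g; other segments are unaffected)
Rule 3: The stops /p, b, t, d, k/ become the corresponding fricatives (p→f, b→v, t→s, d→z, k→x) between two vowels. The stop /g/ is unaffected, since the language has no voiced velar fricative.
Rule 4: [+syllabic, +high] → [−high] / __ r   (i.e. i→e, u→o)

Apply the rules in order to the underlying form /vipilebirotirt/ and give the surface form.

Rule 1 (post-nasal voicing): no segment meets the environment; /vipilebirotirt/ is unchanged.
Rule 2 (intervocalic voicing): /p/ is a voiceless stop between vowels /i/ and /i/, so it voices to [b]. /t/ is a voiceless stop between vowels /o/ and /i/, so it voices to [d]. /vipilebirotirt/ → vibilebirodirt.
Rule 3 (intervocalic spirantization): /b/ is a stop between vowels /i/ and /i/, so it spirantizes to the fricative [v]. /b/ is a stop between vowels /e/ and /i/, so it spirantizes to the fricative [v]. /d/ is a stop between vowels /o/ and /i/, so it spirantizes to the fricative [z]. /vibilebirodirt/ → vivilevirozirt.
Rule 4 (pre-rhotic lowering): /i/ is a high vowel immediately before /r/, so it lowers to [e]. /i/ is a high vowel immediately before /r/, so it lowers to [e]. /vivilevirozirt/ → vivileverozert.

vivileverozert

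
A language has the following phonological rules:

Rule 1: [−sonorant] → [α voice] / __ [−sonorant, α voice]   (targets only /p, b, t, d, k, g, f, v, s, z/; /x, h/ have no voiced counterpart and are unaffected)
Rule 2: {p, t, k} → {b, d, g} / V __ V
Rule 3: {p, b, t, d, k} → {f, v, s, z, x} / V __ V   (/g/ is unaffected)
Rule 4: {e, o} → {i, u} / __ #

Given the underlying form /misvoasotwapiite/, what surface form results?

Rule 1 (regressive voicing assimilation): /s/ precedes the voiced obstruent /v/, so it voices to [z] by assimilation. /misvoasotwapiite/ → mizvoasotwapiite.
Rule 2 (intervocalic voicing): /p/ is a voiceless stop between vowels /a/ and /i/, so it voices to [b]. /t/ is a voiceless stop between vowels /i/ and /e/, so it voices to [d]. /mizvoasotwapiite/ → mizvoasotwabiide.
Rule 3 (intervocalic spirantization): /b/ is a stop between vowels /a/ and /i/, so it spirantizes to the fricative [v]. /d/ is a stop between vowels /i/ and /e/, so it spirantizes to the fricative [z]. /mizvoasotwabiide/ → mizvoasotwaviize.
Rule 4 (final vowel raising): /e/ is a mid vowel in word-final position, so it raises to [i]. /mizvoasotwaviize/ → mizvoasotwaviizi.

mizvoasotwaviizi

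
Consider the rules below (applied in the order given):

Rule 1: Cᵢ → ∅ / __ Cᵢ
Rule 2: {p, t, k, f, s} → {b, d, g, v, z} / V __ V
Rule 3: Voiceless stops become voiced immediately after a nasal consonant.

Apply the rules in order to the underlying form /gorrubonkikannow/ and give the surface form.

Rule 1 (degemination): /rr/ is a geminate; the first /r/ deletes. /nn/ is a geminate; the first /n/ deletes. /gorrubonkikannow/ → gorubonkikanow.
Rule 2 (intervocalic voicing): /k/ is a voiceless obstruent between vowels /i/ and /a/, so it voices to [g]. /gorubonkikanow/ → gorubonkiganow.
Rule 3 (post-nasal voicing): /k/ is a voiceless stop immediately after the nasal /n/, so it voices to [g]. /gorubonkiganow/ → gorubongiganow.

gorubongiganow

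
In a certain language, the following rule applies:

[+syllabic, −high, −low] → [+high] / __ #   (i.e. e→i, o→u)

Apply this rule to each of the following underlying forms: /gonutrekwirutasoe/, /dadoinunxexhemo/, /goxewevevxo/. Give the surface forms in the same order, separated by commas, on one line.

gonutrekwirutasoi, dadoinunxexhemu, goxewevevxu

/gonutrekwirutasoe/: /e/ is a mid vowel in word-final position, so it raises to [i]. → [gonutrekwirutasoi].
/dadoinunxexhemo/: /o/ is a mid vowel in word-final position, so it raises to [u]. → [dadoinunxexhemu].
/goxewevevxo/: /o/ is a mid vowel in word-final position, so it raises to [u]. → [goxewevevxu].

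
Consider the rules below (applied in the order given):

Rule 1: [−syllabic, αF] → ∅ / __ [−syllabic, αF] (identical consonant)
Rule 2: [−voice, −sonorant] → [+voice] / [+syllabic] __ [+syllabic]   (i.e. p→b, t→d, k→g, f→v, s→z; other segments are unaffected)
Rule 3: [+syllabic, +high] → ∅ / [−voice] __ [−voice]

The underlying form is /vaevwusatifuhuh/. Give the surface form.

vaevwuzadivuhh

Rule 1 (degemination): no segment meets the environment; /vaevwusatifuhuh/ is unchanged.
Rule 2 (intervocalic voicing): /s/ is a voiceless obstruent between vowels /u/ and /a/, so it voices to [z]. /t/ is a voiceless obstruent between vowels /a/ and /i/, so it voices to [d]. /f/ is a voiceless obstruent between vowels /i/ and /u/, so it voices to [v]. /vaevwusatifuhuh/ → vaevwuzadivuhuh.
Rule 3 (high vowel syncope): /u/ is a high vowel flanked by voiceless consonants /h/ and /h/, so it deletes. /vaevwuzadivuhuh/ → vaevwuzadivuhh.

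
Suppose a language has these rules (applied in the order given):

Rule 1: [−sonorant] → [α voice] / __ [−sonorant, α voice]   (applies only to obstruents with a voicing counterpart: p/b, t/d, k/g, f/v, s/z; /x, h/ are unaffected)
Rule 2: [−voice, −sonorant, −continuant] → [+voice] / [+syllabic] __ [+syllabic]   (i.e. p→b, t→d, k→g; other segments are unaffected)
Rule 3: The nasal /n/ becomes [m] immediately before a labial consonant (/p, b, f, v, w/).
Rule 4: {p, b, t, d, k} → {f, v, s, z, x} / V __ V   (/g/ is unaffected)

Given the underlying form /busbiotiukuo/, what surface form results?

buzbioziuguo

Rule 1 (regressive voicing assimilation): /s/ precedes the voiced obstruent /b/, so it voices to [z] by assimilation. /busbiotiukuo/ → buzbiotiukuo.
Rule 2 (intervocalic voicing): /t/ is a voiceless stop between vowels /o/ and /i/, so it voices to [d]. /k/ is a voiceless stop between vowels /u/ and /u/, so it voices to [g]. /buzbiotiukuo/ → buzbiodiuguo.
Rule 3 (nasal place assimilation): no segment meets the environment; /buzbiodiuguo/ is unchanged.
Rule 4 (intervocalic spirantization): /d/ is a stop between vowels /o/ and /i/, so it spirantizes to the fricative [z]. /buzbiodiuguo/ → buzbioziuguo.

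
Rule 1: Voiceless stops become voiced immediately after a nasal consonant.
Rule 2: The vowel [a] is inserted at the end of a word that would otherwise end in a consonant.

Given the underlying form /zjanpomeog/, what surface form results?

Rule 1 (post-nasal voicing): /p/ is a voiceless stop immediately after the nasal /n/, so it voices to [b]. /zjanpomeog/ → zjanbomeog.
Rule 2 (final a-epenthesis): the form ends in the consonant /g/, so [a] is inserted word-finally. /zjanbomeog/ → zjanbomeoga.

zjanbomeoga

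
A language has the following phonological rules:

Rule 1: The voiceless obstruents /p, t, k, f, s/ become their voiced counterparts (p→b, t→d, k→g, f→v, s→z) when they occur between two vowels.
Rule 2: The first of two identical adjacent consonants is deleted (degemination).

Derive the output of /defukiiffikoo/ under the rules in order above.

devugiifigoo

Rule 1 (intervocalic voicing): /f/ is a voiceless obstruent between vowels /e/ and /u/, so it voices to [v]. /k/ is a voiceless obstruent between vowels /u/ and /i/, so it voices to [g]. /k/ is a voiceless obstruent between vowels /i/ and /o/, so it voices to [g]. /defukiiffikoo/ → devugiiffigoo.
Rule 2 (degemination): /ff/ is a geminate; the first /f/ deletes. /devugiiffigoo/ → devugiifigoo.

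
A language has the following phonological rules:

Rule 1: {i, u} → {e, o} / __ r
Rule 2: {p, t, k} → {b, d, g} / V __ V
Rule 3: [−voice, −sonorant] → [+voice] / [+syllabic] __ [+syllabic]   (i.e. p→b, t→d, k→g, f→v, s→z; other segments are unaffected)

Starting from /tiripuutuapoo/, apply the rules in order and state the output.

Rule 1 (pre-rhotic lowering): /i/ is a high vowel immediately before /r/, so it lowers to [e]. /tiripuutuapoo/ → teripuutuapoo.
Rule 2 (intervocalic voicing): /p/ is a voiceless stop between vowels /i/ and /u/, so it voices to [b]. /t/ is a voiceless stop between vowels /u/ and /u/, so it voices to [d]. /p/ is a voiceless stop between vowels /a/ and /o/, so it voices to [b]. /teripuutuapoo/ → teribuuduaboo.
Rule 3 (intervocalic voicing): no segment meets the environment; /teribuuduaboo/ is unchanged.

teribuuduaboo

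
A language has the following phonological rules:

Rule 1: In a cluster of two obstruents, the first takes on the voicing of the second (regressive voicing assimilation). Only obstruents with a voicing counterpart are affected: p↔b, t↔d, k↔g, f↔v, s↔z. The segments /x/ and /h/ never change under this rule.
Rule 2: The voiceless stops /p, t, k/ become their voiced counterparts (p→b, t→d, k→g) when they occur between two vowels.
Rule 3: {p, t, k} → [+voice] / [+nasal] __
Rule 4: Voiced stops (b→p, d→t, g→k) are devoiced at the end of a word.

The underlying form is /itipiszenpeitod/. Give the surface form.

idibizzenbeidot

Rule 1 (regressive voicing assimilation): /s/ precedes the voiced obstruent /z/, so it voices to [z] by assimilation. /itipiszenpeitod/ → itipizzenpeitod.
Rule 2 (intervocalic voicing): /t/ is a voiceless stop between vowels /i/ and /i/, so it voices to [d]. /p/ is a voiceless stop between vowels /i/ and /i/, so it voices to [b]. /t/ is a voiceless stop between vowels /i/ and /o/, so it voices to [d]. /itipizzenpeitod/ → idibizzenpeidod.
Rule 3 (post-nasal voicing): /p/ is a voiceless stop immediately after the nasal /n/, so it voices to [b]. /idibizzenpeidod/ → idibizzenbeidod.
Rule 4 (final devoicing): /d/ is a voiced stop in word-final position, so it devoices to [t]. /idibizzenbeidod/ → idibizzenbeidot.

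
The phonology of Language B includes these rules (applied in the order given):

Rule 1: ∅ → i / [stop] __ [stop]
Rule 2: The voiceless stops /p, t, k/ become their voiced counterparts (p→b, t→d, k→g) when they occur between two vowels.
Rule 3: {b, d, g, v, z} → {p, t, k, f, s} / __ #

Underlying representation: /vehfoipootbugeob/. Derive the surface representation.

vehfoiboodibugeop

Rule 1 (stop-cluster i-epenthesis): /t/ and /b/ form a stop–stop cluster, so [i] is inserted between them. /vehfoipootbugeob/ → vehfoipootibugeob.
Rule 2 (intervocalic voicing): /p/ is a voiceless stop between vowels /i/ and /o/, so it voices to [b]. /t/ is a voiceless stop between vowels /o/ and /i/, so it voices to [d]. /vehfoipootibugeob/ → vehfoiboodibugeob.
Rule 3 (final devoicing): /b/ is a voiced obstruent in word-final position, so it devoices to [p]. /vehfoiboodibugeob/ → vehfoiboodibugeop.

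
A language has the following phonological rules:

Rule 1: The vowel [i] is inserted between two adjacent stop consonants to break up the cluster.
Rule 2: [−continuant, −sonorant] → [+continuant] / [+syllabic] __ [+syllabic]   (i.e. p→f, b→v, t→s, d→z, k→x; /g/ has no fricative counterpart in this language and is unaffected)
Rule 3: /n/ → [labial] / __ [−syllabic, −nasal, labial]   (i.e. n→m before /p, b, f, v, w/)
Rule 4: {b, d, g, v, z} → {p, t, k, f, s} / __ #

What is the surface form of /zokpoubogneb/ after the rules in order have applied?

Rule 1 (stop-cluster i-epenthesis): /k/ and /p/ form a stop–stop cluster, so [i] is inserted between them. /zokpoubogneb/ → zokipoubogneb.
Rule 2 (intervocalic spirantization): /k/ is a stop between vowels /o/ and /i/, so it spirantizes to the fricative [x]. /p/ is a stop between vowels /i/ and /o/, so it spirantizes to the fricative [f]. /b/ is a stop between vowels /u/ and /o/, so it spirantizes to the fricative [v]. /zokipoubogneb/ → zoxifouvogneb.
Rule 3 (nasal place assimilation): no segment meets the environment; /zoxifouvogneb/ is unchanged.
Rule 4 (final devoicing): /b/ is a voiced obstruent in word-final position, so it devoices to [p]. /zoxifouvogneb/ → zoxifouvognep.

zoxifouvognep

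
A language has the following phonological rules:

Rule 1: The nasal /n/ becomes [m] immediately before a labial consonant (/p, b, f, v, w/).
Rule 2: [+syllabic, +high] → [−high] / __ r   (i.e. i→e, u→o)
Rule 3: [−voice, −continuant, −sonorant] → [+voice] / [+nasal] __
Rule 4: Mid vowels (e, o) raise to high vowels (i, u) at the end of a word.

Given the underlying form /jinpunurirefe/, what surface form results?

Rule 1 (nasal place assimilation): /n/ precedes the labial consonant /p/, so it assimilates in place to [m]. /jinpunurirefe/ → jimpunurirefe.
Rule 2 (pre-rhotic lowering): /u/ is a high vowel immediately before /r/, so it lowers to [o]. /i/ is a high vowel immediately before /r/, so it lowers to [e]. /jimpunurirefe/ → jimpunorerefe.
Rule 3 (post-nasal voicing): /p/ is a voiceless stop immediately after the nasal /m/, so it voices to [b]. /jimpunorerefe/ → jimbunorerefe.
Rule 4 (final vowel raising): /e/ is a mid vowel in word-final position, so it raises to [i]. /jimbunorerefe/ → jimbunorerefi.

jimbunorerefi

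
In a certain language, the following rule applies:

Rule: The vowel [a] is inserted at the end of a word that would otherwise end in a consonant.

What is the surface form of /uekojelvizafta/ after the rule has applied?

uekojelvizafta

No segment of /uekojelvizafta/ meets the structural description of the rule, so the form surfaces unchanged.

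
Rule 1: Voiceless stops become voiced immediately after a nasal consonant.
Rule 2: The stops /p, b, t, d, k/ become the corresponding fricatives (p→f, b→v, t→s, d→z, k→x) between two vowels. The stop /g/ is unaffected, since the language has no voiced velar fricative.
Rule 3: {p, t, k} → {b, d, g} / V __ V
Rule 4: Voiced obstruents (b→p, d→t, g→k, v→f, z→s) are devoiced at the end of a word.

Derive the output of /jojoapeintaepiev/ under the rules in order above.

jojoafeindaefief

Rule 1 (post-nasal voicing): /t/ is a voiceless stop immediately after the nasal /n/, so it voices to [d]. /jojoapeintaepiev/ → jojoapeindaepiev.
Rule 2 (intervocalic spirantization): /p/ is a stop between vowels /a/ and /e/, so it spirantizes to the fricative [f]. /p/ is a stop between vowels /e/ and /i/, so it spirantizes to the fricative [f]. /jojoapeindaepiev/ → jojoafeindaefiev.
Rule 3 (intervocalic voicing): no segment meets the environment; /jojoafeindaefiev/ is unchanged.
Rule 4 (final devoicing): /v/ is a voiced obstruent in word-final position, so it devoices to [f]. /jojoafeindaefiev/ → jojoafeindaefief.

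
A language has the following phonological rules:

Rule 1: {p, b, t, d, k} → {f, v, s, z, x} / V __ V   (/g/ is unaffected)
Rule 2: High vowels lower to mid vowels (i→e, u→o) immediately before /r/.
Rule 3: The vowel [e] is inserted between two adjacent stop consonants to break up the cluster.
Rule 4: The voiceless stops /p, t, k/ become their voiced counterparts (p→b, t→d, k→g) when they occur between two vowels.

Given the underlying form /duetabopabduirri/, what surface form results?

Rule 1 (intervocalic spirantization): /t/ is a stop between vowels /e/ and /a/, so it spirantizes to the fricative [s]. /b/ is a stop between vowels /a/ and /o/, so it spirantizes to the fricative [v]. /p/ is a stop between vowels /o/ and /a/, so it spirantizes to the fricative [f]. /duetabopabduirri/ → duesavofabduirri.
Rule 2 (pre-rhotic lowering): /i/ is a high vowel immediately before /r/, so it lowers to [e]. /duesavofabduirri/ → duesavofabduerri.
Rule 3 (stop-cluster e-epenthesis): /b/ and /d/ form a stop–stop cluster, so [e] is inserted between them. /duesavofabduerri/ → duesavofabeduerri.
Rule 4 (intervocalic voicing): no segment meets the environment; /duesavofabeduerri/ is unchanged.

duesavofabeduerri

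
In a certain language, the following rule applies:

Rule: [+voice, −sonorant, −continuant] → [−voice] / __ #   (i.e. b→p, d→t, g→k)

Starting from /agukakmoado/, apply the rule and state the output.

agukakmoado

No segment of /agukakmoado/ meets the structural description of the rule, so the form surfaces unchanged.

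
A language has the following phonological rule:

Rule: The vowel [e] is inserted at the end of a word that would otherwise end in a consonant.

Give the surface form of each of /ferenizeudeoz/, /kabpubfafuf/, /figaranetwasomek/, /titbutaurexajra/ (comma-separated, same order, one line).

/ferenizeudeoz/: the form ends in the consonant /z/, so [e] is inserted word-finally. → [ferenizeudeoze].
/kabpubfafuf/: the form ends in the consonant /f/, so [e] is inserted word-finally. → [kabpubfafufe].
/figaranetwasomek/: the form ends in the consonant /k/, so [e] is inserted word-finally. → [figaranetwasomeke].
/titbutaurexajra/: the rule's environment is not met; surfaces unchanged as [titbutaurexajra].

ferenizeudeoze, kabpubfafufe, figaranetwasomeke, titbutaurexajra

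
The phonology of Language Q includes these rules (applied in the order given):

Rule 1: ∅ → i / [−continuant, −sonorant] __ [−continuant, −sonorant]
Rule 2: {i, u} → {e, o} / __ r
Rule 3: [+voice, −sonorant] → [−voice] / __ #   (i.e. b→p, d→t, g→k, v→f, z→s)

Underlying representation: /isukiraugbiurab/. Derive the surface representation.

Rule 1 (stop-cluster i-epenthesis): /g/ and /b/ form a stop–stop cluster, so [i] is inserted between them. /isukiraugbiurab/ → isukiraugibiurab.
Rule 2 (pre-rhotic lowering): /i/ is a high vowel immediately before /r/, so it lowers to [e]. /u/ is a high vowel immediately before /r/, so it lowers to [o]. /isukiraugibiurab/ → isukeraugibiorab.
Rule 3 (final devoicing): /b/ is a voiced obstruent in word-final position, so it devoices to [p]. /isukeraugibiorab/ → isukeraugibiorap.

isukeraugibiorap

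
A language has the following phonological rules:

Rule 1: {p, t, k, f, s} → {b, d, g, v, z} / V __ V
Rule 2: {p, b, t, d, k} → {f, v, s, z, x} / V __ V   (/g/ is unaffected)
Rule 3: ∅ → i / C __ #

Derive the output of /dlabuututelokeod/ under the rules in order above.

dlavuuzuzelogeodi

Rule 1 (intervocalic voicing): /t/ is a voiceless obstruent between vowels /u/ and /u/, so it voices to [d]. /t/ is a voiceless obstruent between vowels /u/ and /e/, so it voices to [d]. /k/ is a voiceless obstruent between vowels /o/ and /e/, so it voices to [g]. /dlabuututelokeod/ → dlabuududelogeod.
Rule 2 (intervocalic spirantization): /b/ is a stop between vowels /a/ and /u/, so it spirantizes to the fricative [v]. /d/ is a stop between vowels /u/ and /u/, so it spirantizes to the fricative [z]. /d/ is a stop between vowels /u/ and /e/, so it spirantizes to the fricative [z]. /dlabuududelogeod/ → dlavuuzuzelogeod.
Rule 3 (final i-epenthesis): the form ends in the consonant /d/, so [i] is inserted word-finally. /dlavuuzuzelogeod/ → dlavuuzuzelogeodi.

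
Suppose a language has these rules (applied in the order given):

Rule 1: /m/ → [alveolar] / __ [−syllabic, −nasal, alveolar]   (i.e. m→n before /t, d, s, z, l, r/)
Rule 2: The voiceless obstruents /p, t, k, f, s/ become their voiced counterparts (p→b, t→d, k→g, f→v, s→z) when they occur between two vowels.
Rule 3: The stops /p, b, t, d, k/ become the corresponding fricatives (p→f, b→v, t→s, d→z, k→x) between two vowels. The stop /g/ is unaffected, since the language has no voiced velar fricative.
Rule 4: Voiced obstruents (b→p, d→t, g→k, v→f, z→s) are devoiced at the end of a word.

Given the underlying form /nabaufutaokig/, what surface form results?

Rule 1 (nasal place assimilation): no segment meets the environment; /nabaufutaokig/ is unchanged.
Rule 2 (intervocalic voicing): /f/ is a voiceless obstruent between vowels /u/ and /u/, so it voices to [v]. /t/ is a voiceless obstruent between vowels /u/ and /a/, so it voices to [d]. /k/ is a voiceless obstruent between vowels /o/ and /i/, so it voices to [g]. /nabaufutaokig/ → nabauvudaogig.
Rule 3 (intervocalic spirantization): /b/ is a stop between vowels /a/ and /a/, so it spirantizes to the fricative [v]. /d/ is a stop between vowels /u/ and /a/, so it spirantizes to the fricative [z]. /nabauvudaogig/ → navauvuzaogig.
Rule 4 (final devoicing): /g/ is a voiced obstruent in word-final position, so it devoices to [k]. /navauvuzaogig/ → navauvuzaogik.

navauvuzaogik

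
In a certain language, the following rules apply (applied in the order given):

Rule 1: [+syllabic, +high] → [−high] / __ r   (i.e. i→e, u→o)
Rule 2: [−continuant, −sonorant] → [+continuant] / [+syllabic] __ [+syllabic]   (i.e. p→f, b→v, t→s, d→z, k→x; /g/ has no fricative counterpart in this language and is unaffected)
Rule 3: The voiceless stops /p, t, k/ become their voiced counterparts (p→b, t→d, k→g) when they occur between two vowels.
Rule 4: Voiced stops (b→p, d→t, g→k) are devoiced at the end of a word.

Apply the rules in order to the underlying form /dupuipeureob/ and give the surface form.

dufuifeoreop

Rule 1 (pre-rhotic lowering): /u/ is a high vowel immediately before /r/, so it lowers to [o]. /dupuipeureob/ → dupuipeoreob.
Rule 2 (intervocalic spirantization): /p/ is a stop between vowels /u/ and /u/, so it spirantizes to the fricative [f]. /p/ is a stop between vowels /i/ and /e/, so it spirantizes to the fricative [f]. /dupuipeoreob/ → dufuifeoreob.
Rule 3 (intervocalic voicing): no segment meets the environment; /dufuifeoreob/ is unchanged.
Rule 4 (final devoicing): /b/ is a voiced stop in word-final position, so it devoices to [p]. /dufuifeoreob/ → dufuifeoreop.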